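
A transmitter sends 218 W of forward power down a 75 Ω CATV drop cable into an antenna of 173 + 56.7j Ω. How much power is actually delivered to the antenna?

|Γ| = |(98 + j56.7)/(248 + j56.7)| = 0.445
|Γ|² = 0.198
P_refl = |Γ|²·P_inc = 43.2 W, P_del = (1 − |Γ|²)·P_inc = 175 W

P_delivered ≈ 175 W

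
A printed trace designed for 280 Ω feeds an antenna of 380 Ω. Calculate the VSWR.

VSWR ≈ 1.36

Γ = (380 − 280)/(380 + 280) = 0.152
VSWR = (1 + 0.152)/(1 − 0.152)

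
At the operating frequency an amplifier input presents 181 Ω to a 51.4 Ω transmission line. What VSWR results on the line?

For a purely resistive load, VSWR = R_L/Z_0 or Z_0/R_L (whichever > 1) = 181/51.4

VSWR ≈ 3.52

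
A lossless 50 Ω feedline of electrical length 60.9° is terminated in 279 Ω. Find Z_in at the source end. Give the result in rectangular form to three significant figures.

Z_in ≈ 11.6 − j26.7 Ω

tan(βl) = tan(60.9°) = 1.8
Z_in = Z_0·(Z_L + jZ_0·tanβl)/(Z_0 + jZ_L·tanβl)
     = 50·(279 + j89.8)/(50 + j501)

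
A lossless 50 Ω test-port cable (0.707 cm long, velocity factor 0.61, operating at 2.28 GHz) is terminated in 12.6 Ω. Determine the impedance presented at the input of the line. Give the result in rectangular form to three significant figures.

Z_in ≈ 17 + j28.2 Ω

λ = v/f = 0.61·c / 2.28 GHz = 0.0803 m
βl = 2π·l/λ = 2π × 0.0881 = 31.7°
tan(βl) = tan(31.7°) = 0.618
Z_in = Z_0·(Z_L + jZ_0·tanβl)/(Z_0 + jZ_L·tanβl)
     = 50·(12.6 + j30.9)/(50 + j7.79)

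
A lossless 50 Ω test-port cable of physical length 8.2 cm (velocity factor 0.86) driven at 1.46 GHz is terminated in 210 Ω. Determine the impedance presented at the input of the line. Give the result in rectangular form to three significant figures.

λ = v/f = 0.86·c / 1.46 GHz = 0.177 m
βl = 2π·l/λ = 2π × 0.464 = 167°
tan(βl) = tan(167°) = -0.23
Z_in = Z_0·(Z_L + jZ_0·tanβl)/(Z_0 + jZ_L·tanβl)
     = 50·(210 − j11.5)/(50 − j48.3)

Z_in ≈ 114 + j99 Ω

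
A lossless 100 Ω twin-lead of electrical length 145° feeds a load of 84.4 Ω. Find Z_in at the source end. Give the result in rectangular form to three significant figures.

tan(βl) = tan(145°) = -0.7
Z_in = Z_0·(Z_L + jZ_0·tanβl)/(Z_0 + jZ_L·tanβl)
     = 100·(84.4 − j70)/(100 − j59.1)

Z_in ≈ 93.2 − j14.9 Ω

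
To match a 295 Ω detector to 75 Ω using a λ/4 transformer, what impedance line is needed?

Z_qwt ≈ 149 Ω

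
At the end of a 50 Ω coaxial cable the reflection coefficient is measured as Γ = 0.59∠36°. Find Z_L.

Z_L ≈ 82.8 + j88.1 Ω

Z_L = Z_0·(1 + Γ)/(1 − Γ) = 50·(1.48 + j0.347)/(0.523 − j0.347)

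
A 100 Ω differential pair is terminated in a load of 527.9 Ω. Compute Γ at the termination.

Γ = 0.681

Γ = (Z_L − Z_0)/(Z_L + Z_0) = (527.9 − 100)/(527.9 + 100) = 427.9/627.9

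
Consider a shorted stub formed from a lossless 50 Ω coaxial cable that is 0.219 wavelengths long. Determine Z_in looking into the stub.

βl = 2π × 0.219 = 78.8°
tan(βl) = 5.07
For a shorted stub, Z_in = jZ_0·tan(βl)

Z_in ≈ +j253 Ω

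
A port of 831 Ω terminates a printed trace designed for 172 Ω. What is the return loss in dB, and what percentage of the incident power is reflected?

Γ = (831 − 172)/(831 + 172) = 0.657
RL = −20·log₁₀(0.657) = 3.65 dB
P_refl/P_inc = |Γ|² = 0.432

RL ≈ 3.65 dB; 43.2% of incident power reflected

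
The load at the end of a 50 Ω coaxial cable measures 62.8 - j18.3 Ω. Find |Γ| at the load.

|Γ| ≈ 0.195

Γ = (Z_L − Z_0)/(Z_L + Z_0) = (12.8 − j18.3)/(112.8 − j18.3)
|Γ| = 22.3/114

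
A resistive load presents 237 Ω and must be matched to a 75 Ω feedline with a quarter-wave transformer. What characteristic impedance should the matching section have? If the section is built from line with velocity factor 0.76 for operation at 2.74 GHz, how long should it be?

Z_qwt ≈ 133 Ω; length ≈ 2.08 cm

Z_qwt = √(Z_0·R_L) = √(75 × 237) = √17780
λ = 0.76·c/f = 0.0832 m, so l = λ/4 = 0.0208 m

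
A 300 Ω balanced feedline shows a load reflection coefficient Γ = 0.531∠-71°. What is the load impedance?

Z_L = Z_0·(1 + Γ)/(1 − Γ) = 300·(1.17 − j0.502)/(0.827 + j0.502)

Z_L ≈ 230 − j322 Ω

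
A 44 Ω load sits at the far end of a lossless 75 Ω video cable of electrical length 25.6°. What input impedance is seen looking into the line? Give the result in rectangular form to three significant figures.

Z_in ≈ 50.1 + j21.8 Ω

tan(βl) = tan(25.6°) = 0.479
Z_in = Z_0·(Z_L + jZ_0·tanβl)/(Z_0 + jZ_L·tanβl)
     = 75·(44 + j35.9)/(75 + j21.1)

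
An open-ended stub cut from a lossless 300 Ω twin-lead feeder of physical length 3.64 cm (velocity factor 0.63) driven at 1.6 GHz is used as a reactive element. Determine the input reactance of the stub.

X_in ≈ 115 Ω (inductive)

λ = v/f = 0.63·c / 1.6 GHz = 0.118 m
βl = 2π·l/λ = 2π × 0.308 = 111°
tan(βl) = -2.61
For an open-ended stub, Z_in = −jZ_0·cot(βl) = −jZ_0/tan(βl)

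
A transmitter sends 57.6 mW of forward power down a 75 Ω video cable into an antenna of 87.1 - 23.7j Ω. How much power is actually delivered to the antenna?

P_delivered ≈ 56.1 mW

|Γ| = |(12.1 − j23.7)/(162.1 − j23.7)| = 0.162
|Γ|² = 0.0264
P_refl = |Γ|²·P_inc = 1.52 mW, P_del = (1 − |Γ|²)·P_inc = 56.1 mW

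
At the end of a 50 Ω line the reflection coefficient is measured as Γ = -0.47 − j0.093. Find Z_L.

Z_L ≈ 17.8 − j4.29 Ω

Z_L = Z_0·(1 + Γ)/(1 − Γ) = 50·(0.53 − j0.093)/(1.47 + j0.093)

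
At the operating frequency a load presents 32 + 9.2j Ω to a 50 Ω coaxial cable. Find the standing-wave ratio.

Γ = (Z_L − Z_0)/(Z_L + Z_0) = (-18 + j9.2)/(82 + j9.2)
|Γ| = 20.2/82.5 = 0.245
VSWR = (1 + |Γ|)/(1 − |Γ|) = 1.24/0.755

VSWR ≈ 1.65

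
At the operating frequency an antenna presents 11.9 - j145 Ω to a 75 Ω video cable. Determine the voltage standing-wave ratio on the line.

VSWR ≈ 30

Γ = (Z_L − Z_0)/(Z_L + Z_0) = (-63.1 − j145)/(86.9 − j145)
|Γ| = 158/169 = 0.935
VSWR = (1 + |Γ|)/(1 − |Γ|) = 1.94/0.0645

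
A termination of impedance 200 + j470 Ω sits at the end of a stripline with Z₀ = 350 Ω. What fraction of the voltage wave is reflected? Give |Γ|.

Γ = (Z_L − Z_0)/(Z_L + Z_0) = (-150 + j470)/(550 + j470)
|Γ| = 493/723

|Γ| ≈ 0.682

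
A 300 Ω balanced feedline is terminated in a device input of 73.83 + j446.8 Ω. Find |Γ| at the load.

Γ = (Z_L − Z_0)/(Z_L + Z_0) = (-226.2 + j446.8)/(373.8 + j446.8)
|Γ| = 501/583

|Γ| ≈ 0.86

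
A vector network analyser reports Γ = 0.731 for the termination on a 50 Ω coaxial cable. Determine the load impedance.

Z_L ≈ 322 Ω

Z_L = Z_0·(1 + Γ)/(1 − Γ) = 50·(1.73)/(0.269)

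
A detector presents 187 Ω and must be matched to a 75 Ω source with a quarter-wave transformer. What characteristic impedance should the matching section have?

Z_qwt ≈ 118 Ω

Z_qwt = √(Z_0·R_L) = √(75 × 187) = √14020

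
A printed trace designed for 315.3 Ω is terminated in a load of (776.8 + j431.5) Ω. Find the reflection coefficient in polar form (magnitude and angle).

Γ = (Z_L − Z_0)/(Z_L + Z_0) = (461.5 + j431.5)/(1092 + j431.5)
|Γ| = 632/1170 = 0.538

Γ ≈ 0.538 ∠ 21.5°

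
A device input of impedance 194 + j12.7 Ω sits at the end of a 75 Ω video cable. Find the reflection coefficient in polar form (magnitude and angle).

Γ ≈ 0.444 ∠ 3.39°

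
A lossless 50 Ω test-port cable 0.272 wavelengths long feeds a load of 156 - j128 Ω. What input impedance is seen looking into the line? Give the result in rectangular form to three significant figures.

βl = 2π × 0.272 = 97.9°
tan(βl) = tan(97.9°) = -7.19
Z_in = Z_0·(Z_L + jZ_0·tanβl)/(Z_0 + jZ_L·tanβl)
     = 50·(156 − j487)/(-870 − j1120)

Z_in ≈ 10.2 + j14.9 Ω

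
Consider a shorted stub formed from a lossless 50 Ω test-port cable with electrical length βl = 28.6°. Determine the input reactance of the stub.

tan(βl) = 0.545
For a shorted stub, Z_in = jZ_0·tan(βl)

X_in ≈ 27.3 Ω (inductive)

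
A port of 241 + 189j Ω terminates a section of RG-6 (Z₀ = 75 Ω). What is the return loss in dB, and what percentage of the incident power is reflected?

Γ = (166 + j189)/(316 + j189), |Γ| = 0.683
RL = −20·log₁₀(0.683) = 3.31 dB
P_refl/P_inc = |Γ|² = 0.467

RL ≈ 3.31 dB; 46.7% of incident power reflected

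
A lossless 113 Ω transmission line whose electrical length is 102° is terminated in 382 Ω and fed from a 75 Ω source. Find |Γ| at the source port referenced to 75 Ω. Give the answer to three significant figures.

tan(βl) = -4.7
Z_in = Z_0·(Z_L + jZ_0·tanβl)/(Z_0 + jZ_L·tanβl) = 34.8 + j21.8 Ω
Γ_s = (Z_in − Z_s)/(Z_in + Z_s) = (-40.2 + j21.8)/(110 + j21.8), |Γ_s| = 0.409

|Γ| ≈ 0.409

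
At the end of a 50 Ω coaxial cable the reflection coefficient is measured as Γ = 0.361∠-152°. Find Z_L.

Z_L = Z_0·(1 + Γ)/(1 − Γ) = 50·(0.681 − j0.169)/(1.32 + j0.169)

Z_L ≈ 24.6 − j9.59 Ω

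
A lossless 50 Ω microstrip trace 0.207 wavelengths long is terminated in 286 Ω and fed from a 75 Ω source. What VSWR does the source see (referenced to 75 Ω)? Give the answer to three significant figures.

βl = 2π × 0.207 = 74.5°
tan(βl) = 3.61
Z_in = Z_0·(Z_L + jZ_0·tanβl)/(Z_0 + jZ_L·tanβl) = 9.39 − j13.4 Ω
Γ_s = (Z_in − Z_s)/(Z_in + Z_s) = (-65.6 − j13.4)/(84.4 − j13.4), |Γ_s| = 0.784
VSWR = (1 + |Γ_s|)/(1 − |Γ_s|)

VSWR ≈ 8.25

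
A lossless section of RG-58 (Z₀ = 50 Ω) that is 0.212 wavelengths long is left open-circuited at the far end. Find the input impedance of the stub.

βl = 2π × 0.212 = 76.3°
tan(βl) = 4.11
For an open-circuited stub, Z_in = −jZ_0·cot(βl) = −jZ_0/tan(βl)

Z_in ≈ −j12.2 Ω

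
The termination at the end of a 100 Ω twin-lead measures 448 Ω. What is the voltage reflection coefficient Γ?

Γ = 0.635

Γ = (Z_L − Z_0)/(Z_L + Z_0) = (448 − 100)/(448 + 100) = 348/548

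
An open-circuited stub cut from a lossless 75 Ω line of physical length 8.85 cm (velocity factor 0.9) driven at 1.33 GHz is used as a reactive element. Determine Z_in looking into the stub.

λ = v/f = 0.9·c / 1.33 GHz = 0.203 m
βl = 2π·l/λ = 2π × 0.436 = 157°
tan(βl) = -0.426
For an open-circuited stub, Z_in = −jZ_0·cot(βl) = −jZ_0/tan(βl)

Z_in ≈ +j176 Ω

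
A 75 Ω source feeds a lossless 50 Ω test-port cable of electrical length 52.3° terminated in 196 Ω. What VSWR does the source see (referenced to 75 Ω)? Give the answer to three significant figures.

tan(βl) = 1.29
Z_in = Z_0·(Z_L + jZ_0·tanβl)/(Z_0 + jZ_L·tanβl) = 19.6 − j34.8 Ω
Γ_s = (Z_in − Z_s)/(Z_in + Z_s) = (-55.4 − j34.8)/(94.6 − j34.8), |Γ_s| = 0.649
VSWR = (1 + |Γ_s|)/(1 − |Γ_s|)

VSWR ≈ 4.69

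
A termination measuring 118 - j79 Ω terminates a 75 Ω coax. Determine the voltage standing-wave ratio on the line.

Γ = (Z_L − Z_0)/(Z_L + Z_0) = (43 − j79)/(193 − j79)
|Γ| = 89.9/209 = 0.431
VSWR = (1 + |Γ|)/(1 − |Γ|) = 1.43/0.569

VSWR ≈ 2.52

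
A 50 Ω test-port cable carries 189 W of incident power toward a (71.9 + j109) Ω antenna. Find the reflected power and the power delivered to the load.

P_reflected ≈ 87.4 W; P_delivered ≈ 102 W

|Γ| = |(21.9 + j109)/(121.9 + j109)| = 0.68
|Γ|² = 0.462
P_refl = |Γ|²·P_inc = 87.4 W, P_del = (1 − |Γ|²)·P_inc = 102 W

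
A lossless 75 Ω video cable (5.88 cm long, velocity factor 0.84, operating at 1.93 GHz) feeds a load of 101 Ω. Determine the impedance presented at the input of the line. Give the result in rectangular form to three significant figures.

λ = v/f = 0.84·c / 1.93 GHz = 0.131 m
βl = 2π·l/λ = 2π × 0.45 = 162°
tan(βl) = tan(162°) = -0.323
Z_in = Z_0·(Z_L + jZ_0·tanβl)/(Z_0 + jZ_L·tanβl)
     = 75·(101 − j24.2)/(75 − j32.6)

Z_in ≈ 93.8 + j16.6 Ω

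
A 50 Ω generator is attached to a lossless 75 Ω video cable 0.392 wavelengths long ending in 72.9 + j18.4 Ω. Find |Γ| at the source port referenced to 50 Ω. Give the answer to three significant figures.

βl = 2π × 0.392 = 141°
tan(βl) = -0.806
Z_in = Z_0·(Z_L + jZ_0·tanβl)/(Z_0 + jZ_L·tanβl) = 58.7 + j3.29 Ω
Γ_s = (Z_in − Z_s)/(Z_in + Z_s) = (8.71 + j3.29)/(109 + j3.29), |Γ_s| = 0.0856

|Γ| ≈ 0.0856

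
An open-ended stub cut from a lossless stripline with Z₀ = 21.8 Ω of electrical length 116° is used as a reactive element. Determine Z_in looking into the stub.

Z_in ≈ +j10.6 Ω

tan(βl) = -2.05
For an open-ended stub, Z_in = −jZ_0·cot(βl) = −jZ_0/tan(βl)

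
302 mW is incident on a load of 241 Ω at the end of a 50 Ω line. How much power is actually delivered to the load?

P_delivered ≈ 172 mW

Γ = (241 − 50)/(241 + 50) = 0.656
|Γ|² = 0.431
P_refl = |Γ|²·P_inc = 130 mW, P_del = (1 − |Γ|²)·P_inc = 172 mW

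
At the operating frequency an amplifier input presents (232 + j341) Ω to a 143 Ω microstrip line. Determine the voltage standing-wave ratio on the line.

Γ = (Z_L − Z_0)/(Z_L + Z_0) = (89 + j341)/(375 + j341)
|Γ| = 352/507 = 0.695
VSWR = (1 + |Γ|)/(1 − |Γ|) = 1.7/0.305

VSWR ≈ 5.56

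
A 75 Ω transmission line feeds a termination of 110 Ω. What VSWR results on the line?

Γ = (110 − 75)/(110 + 75) = 0.189
VSWR = (1 + 0.189)/(1 − 0.189)

VSWR ≈ 1.47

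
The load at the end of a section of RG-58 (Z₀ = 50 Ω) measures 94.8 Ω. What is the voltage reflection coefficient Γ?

Γ = 0.309

Γ = (Z_L − Z_0)/(Z_L + Z_0) = (94.8 − 50)/(94.8 + 50) = 44.8/144.8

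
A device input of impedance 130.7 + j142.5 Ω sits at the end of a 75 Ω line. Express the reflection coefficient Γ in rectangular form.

Γ = (Z_L − Z_0)/(Z_L + Z_0) = (55.7 + j142.5)/(205.7 + j142.5)

Γ ≈ 0.507 + j0.341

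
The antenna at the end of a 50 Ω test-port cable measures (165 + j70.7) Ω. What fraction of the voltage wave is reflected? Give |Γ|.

|Γ| ≈ 0.596

Γ = (Z_L − Z_0)/(Z_L + Z_0) = (115 + j70.7)/(215 + j70.7)
|Γ| = 135/226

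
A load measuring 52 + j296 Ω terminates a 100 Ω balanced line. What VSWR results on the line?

Γ = (Z_L − Z_0)/(Z_L + Z_0) = (-48 + j296)/(152 + j296)
|Γ| = 300/333 = 0.901
VSWR = (1 + |Γ|)/(1 − |Γ|) = 1.9/0.0988

VSWR ≈ 19.2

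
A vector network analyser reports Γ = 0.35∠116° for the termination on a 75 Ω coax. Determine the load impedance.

Z_L ≈ 46 + j33 Ω

Z_L = Z_0·(1 + Γ)/(1 − Γ) = 75·(0.847 + j0.315)/(1.15 − j0.315)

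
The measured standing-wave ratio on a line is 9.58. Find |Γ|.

|Γ| = (S − 1)/(S + 1) = (9.58 − 1)/(9.58 + 1) = 8.58/10.6

|Γ| ≈ 0.811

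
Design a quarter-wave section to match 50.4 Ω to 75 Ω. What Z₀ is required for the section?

Z_qwt = √(Z_0·R_L) = √(75 × 50.4) = √3780

Z_qwt ≈ 61.5 Ω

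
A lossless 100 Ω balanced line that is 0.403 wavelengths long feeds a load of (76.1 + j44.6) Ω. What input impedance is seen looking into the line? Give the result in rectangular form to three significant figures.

Z_in ≈ 56.5 + j3.68 Ω

βl = 2π × 0.403 = 145°
tan(βl) = tan(145°) = -0.698
Z_in = Z_0·(Z_L + jZ_0·tanβl)/(Z_0 + jZ_L·tanβl)
     = 100·(76.1 − j25.2)/(131 − j53.1)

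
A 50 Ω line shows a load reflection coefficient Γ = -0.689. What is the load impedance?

Z_L = Z_0·(1 + Γ)/(1 − Γ) = 50·(0.311)/(1.69)

Z_L ≈ 9.21 Ω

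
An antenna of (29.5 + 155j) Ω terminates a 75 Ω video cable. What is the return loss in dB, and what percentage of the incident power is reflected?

RL ≈ 1.27 dB; 74.7% of incident power reflected

Γ = (-45.5 + j155)/(104.5 + j155), |Γ| = 0.864
RL = −20·log₁₀(0.864) = 1.27 dB
P_refl/P_inc = |Γ|² = 0.747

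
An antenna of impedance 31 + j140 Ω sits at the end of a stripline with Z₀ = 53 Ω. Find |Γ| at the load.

Γ = (Z_L − Z_0)/(Z_L + Z_0) = (-22 + j140)/(84 + j140)
|Γ| = 142/163

|Γ| ≈ 0.868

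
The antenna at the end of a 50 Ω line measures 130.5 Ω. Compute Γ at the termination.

Γ = (Z_L − Z_0)/(Z_L + Z_0) = (130.5 − 50)/(130.5 + 50) = 80.5/180.5

Γ = 0.446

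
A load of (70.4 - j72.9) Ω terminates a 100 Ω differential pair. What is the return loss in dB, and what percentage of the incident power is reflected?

Γ = (-29.6 − j72.9)/(170.4 − j72.9), |Γ| = 0.425
RL = −20·log₁₀(0.425) = 7.44 dB
P_refl/P_inc = |Γ|² = 0.18

RL ≈ 7.44 dB; 18% of incident power reflected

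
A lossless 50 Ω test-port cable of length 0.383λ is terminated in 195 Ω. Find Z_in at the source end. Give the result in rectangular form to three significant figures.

Z_in ≈ 26.4 + j47.8 Ω

βl = 2π × 0.383 = 138°
tan(βl) = tan(138°) = -0.904
Z_in = Z_0·(Z_L + jZ_0·tanβl)/(Z_0 + jZ_L·tanβl)
     = 50·(195 − j45.2)/(50 − j176)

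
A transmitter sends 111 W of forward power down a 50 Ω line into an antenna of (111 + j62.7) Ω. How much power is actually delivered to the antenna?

P_delivered ≈ 82.5 W

|Γ| = |(61 + j62.7)/(161 + j62.7)| = 0.506
|Γ|² = 0.256
P_refl = |Γ|²·P_inc = 28.5 W, P_del = (1 − |Γ|²)·P_inc = 82.5 W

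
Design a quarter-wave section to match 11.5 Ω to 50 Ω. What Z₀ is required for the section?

Z_qwt ≈ 24 Ω

Z_qwt = √(Z_0·R_L) = √(50 × 11.5) = √575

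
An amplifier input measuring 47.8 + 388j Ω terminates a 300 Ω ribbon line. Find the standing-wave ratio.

Γ = (Z_L − Z_0)/(Z_L + Z_0) = (-252.2 + j388)/(347.8 + j388)
|Γ| = 463/521 = 0.888
VSWR = (1 + |Γ|)/(1 − |Γ|) = 1.89/0.112

VSWR ≈ 16.9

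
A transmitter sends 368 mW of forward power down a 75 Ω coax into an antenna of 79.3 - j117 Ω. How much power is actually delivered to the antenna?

|Γ| = |(4.3 − j117)/(154.3 − j117)| = 0.605
|Γ|² = 0.366
P_refl = |Γ|²·P_inc = 135 mW, P_del = (1 − |Γ|²)·P_inc = 233 mW

P_delivered ≈ 233 mW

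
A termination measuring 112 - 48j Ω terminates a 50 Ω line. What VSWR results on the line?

Γ = (Z_L − Z_0)/(Z_L + Z_0) = (62 − j48)/(162 − j48)
|Γ| = 78.4/169 = 0.464
VSWR = (1 + |Γ|)/(1 − |Γ|) = 1.46/0.536

VSWR ≈ 2.73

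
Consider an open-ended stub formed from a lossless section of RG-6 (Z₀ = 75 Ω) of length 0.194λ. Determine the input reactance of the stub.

X_in ≈ -27.5 Ω (capacitive)

βl = 2π × 0.194 = 69.8°
tan(βl) = 2.72
For an open-ended stub, Z_in = −jZ_0·cot(βl) = −jZ_0/tan(βl)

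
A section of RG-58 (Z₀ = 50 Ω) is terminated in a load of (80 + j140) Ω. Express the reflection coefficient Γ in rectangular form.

Γ ≈ 0.644 + j0.384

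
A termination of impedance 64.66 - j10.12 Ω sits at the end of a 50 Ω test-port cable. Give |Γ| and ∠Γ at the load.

Γ = (Z_L − Z_0)/(Z_L + Z_0) = (14.66 − j10.12)/(114.7 − j10.12)
|Γ| = 17.8/115 = 0.155

Γ ≈ 0.155 ∠ -29.6°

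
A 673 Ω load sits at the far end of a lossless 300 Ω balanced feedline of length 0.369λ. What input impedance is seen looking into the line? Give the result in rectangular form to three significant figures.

βl = 2π × 0.369 = 133°
tan(βl) = tan(133°) = -1.08
Z_in = Z_0·(Z_L + jZ_0·tanβl)/(Z_0 + jZ_L·tanβl)
     = 300·(673 − j324)/(300 − j726)

Z_in ≈ 212 + j190 Ω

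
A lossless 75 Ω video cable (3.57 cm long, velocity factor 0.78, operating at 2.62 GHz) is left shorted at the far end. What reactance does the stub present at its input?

X_in ≈ -54.7 Ω (capacitive)

λ = v/f = 0.78·c / 2.62 GHz = 0.0893 m
βl = 2π·l/λ = 2π × 0.4 = 144°
tan(βl) = -0.729
For a shorted stub, Z_in = jZ_0·tan(βl)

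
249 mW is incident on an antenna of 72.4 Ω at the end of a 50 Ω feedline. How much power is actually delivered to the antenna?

Γ = (72.4 − 50)/(72.4 + 50) = 0.183
|Γ|² = 0.0335
P_refl = |Γ|²·P_inc = 8.34 mW, P_del = (1 − |Γ|²)·P_inc = 241 mW

P_delivered ≈ 241 mW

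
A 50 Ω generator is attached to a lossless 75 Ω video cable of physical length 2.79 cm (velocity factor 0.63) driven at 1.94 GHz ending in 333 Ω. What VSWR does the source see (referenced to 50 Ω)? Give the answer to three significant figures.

VSWR ≈ 3.16

λ = v/f = 0.63·c / 1.94 GHz = 0.0974 m
βl = 2π·l/λ = 2π × 0.286 = 103°
tan(βl) = -4.3
Z_in = Z_0·(Z_L + jZ_0·tanβl)/(Z_0 + jZ_L·tanβl) = 17.8 + j16.5 Ω
Γ_s = (Z_in − Z_s)/(Z_in + Z_s) = (-32.2 + j16.5)/(67.8 + j16.5), |Γ_s| = 0.519
VSWR = (1 + |Γ_s|)/(1 − |Γ_s|)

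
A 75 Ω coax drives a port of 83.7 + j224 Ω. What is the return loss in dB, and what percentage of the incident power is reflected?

RL ≈ 1.76 dB; 66.7% of incident power reflected

Γ = (8.7 + j224)/(158.7 + j224), |Γ| = 0.817
RL = −20·log₁₀(0.817) = 1.76 dB
P_refl/P_inc = |Γ|² = 0.667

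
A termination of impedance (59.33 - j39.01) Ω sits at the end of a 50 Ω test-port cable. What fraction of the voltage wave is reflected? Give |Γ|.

|Γ| ≈ 0.346

Γ = (Z_L − Z_0)/(Z_L + Z_0) = (9.33 − j39.01)/(109.3 − j39.01)
|Γ| = 40.1/116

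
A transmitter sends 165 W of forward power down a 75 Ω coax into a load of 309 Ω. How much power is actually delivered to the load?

Γ = (309 − 75)/(309 + 75) = 0.609
|Γ|² = 0.371
P_refl = |Γ|²·P_inc = 61.3 W, P_del = (1 − |Γ|²)·P_inc = 104 W

P_delivered ≈ 104 W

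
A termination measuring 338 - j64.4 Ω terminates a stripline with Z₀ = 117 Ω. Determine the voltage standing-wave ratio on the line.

Γ = (Z_L − Z_0)/(Z_L + Z_0) = (221 − j64.4)/(455 − j64.4)
|Γ| = 230/460 = 0.501
VSWR = (1 + |Γ|)/(1 − |Γ|) = 1.5/0.499

VSWR ≈ 3.01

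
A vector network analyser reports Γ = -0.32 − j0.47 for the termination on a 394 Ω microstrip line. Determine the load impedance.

Z_L ≈ 136 − j189 Ω

Z_L = Z_0·(1 + Γ)/(1 − Γ) = 394·(0.68 − j0.47)/(1.32 + j0.47)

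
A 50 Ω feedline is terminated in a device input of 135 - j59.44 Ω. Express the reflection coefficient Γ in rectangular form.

Γ = (Z_L − Z_0)/(Z_L + Z_0) = (85 − j59.44)/(185 − j59.44)

Γ ≈ 0.51 − j0.157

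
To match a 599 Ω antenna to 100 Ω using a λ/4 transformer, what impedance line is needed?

Z_qwt ≈ 245 Ω

Z_qwt = √(Z_0·R_L) = √(100 × 599) = √59900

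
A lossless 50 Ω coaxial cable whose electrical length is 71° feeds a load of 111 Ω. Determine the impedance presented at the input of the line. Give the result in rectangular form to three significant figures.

Z_in ≈ 24.6 − j13.4 Ω

tan(βl) = tan(71°) = 2.9
Z_in = Z_0·(Z_L + jZ_0·tanβl)/(Z_0 + jZ_L·tanβl)
     = 50·(111 + j145)/(50 + j322)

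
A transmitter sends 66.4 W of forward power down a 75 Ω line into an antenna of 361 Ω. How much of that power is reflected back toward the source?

Γ = (361 − 75)/(361 + 75) = 0.656
|Γ|² = 0.43
P_refl = |Γ|²·P_inc = 28.6 W, P_del = (1 − |Γ|²)·P_inc = 37.8 W

P_reflected ≈ 28.6 W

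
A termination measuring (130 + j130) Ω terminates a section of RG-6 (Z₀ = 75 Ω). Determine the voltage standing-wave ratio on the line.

Γ = (Z_L − Z_0)/(Z_L + Z_0) = (55 + j130)/(205 + j130)
|Γ| = 141/243 = 0.581
VSWR = (1 + |Γ|)/(1 − |Γ|) = 1.58/0.419

VSWR ≈ 3.78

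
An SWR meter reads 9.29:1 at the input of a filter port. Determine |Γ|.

|Γ| = (S − 1)/(S + 1) = (9.29 − 1)/(9.29 + 1) = 8.29/10.3

|Γ| ≈ 0.806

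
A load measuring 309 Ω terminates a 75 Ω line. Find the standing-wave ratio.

Γ = (309 − 75)/(309 + 75) = 0.609
VSWR = (1 + 0.609)/(1 − 0.609)

VSWR ≈ 4.12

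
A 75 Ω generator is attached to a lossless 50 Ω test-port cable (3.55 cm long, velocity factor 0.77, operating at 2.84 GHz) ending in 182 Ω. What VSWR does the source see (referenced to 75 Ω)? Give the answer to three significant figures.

λ = v/f = 0.77·c / 2.84 GHz = 0.0813 m
βl = 2π·l/λ = 2π × 0.436 = 157°
tan(βl) = -0.422
Z_in = Z_0·(Z_L + jZ_0·tanβl)/(Z_0 + jZ_L·tanβl) = 63.8 + j76.9 Ω
Γ_s = (Z_in − Z_s)/(Z_in + Z_s) = (-11.2 + j76.9)/(139 + j76.9), |Γ_s| = 0.49
VSWR = (1 + |Γ_s|)/(1 − |Γ_s|)

VSWR ≈ 2.92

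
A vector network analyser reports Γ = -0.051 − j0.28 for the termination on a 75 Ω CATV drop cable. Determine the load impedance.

Z_L ≈ 58.3 − j35.5 Ω

Z_L = Z_0·(1 + Γ)/(1 − Γ) = 75·(0.949 − j0.28)/(1.05 + j0.28)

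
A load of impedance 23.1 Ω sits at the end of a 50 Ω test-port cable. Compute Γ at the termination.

Γ = (Z_L − Z_0)/(Z_L + Z_0) = (23.1 − 50)/(23.1 + 50) = -26.9/73.1

Γ = -0.368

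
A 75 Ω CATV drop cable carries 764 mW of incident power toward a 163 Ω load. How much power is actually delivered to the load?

Γ = (163 − 75)/(163 + 75) = 0.37
|Γ|² = 0.137
P_refl = |Γ|²·P_inc = 104 mW, P_del = (1 − |Γ|²)·P_inc = 660 mW

P_delivered ≈ 660 mW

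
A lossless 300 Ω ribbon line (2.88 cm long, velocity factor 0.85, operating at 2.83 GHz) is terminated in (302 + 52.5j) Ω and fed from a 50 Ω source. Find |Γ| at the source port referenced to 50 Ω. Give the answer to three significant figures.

|Γ| ≈ 0.678

λ = v/f = 0.85·c / 2.83 GHz = 0.0901 m
βl = 2π·l/λ = 2π × 0.32 = 115°
tan(βl) = -2.14
Z_in = Z_0·(Z_L + jZ_0·tanβl)/(Z_0 + jZ_L·tanβl) = 258 − j24.4 Ω
Γ_s = (Z_in − Z_s)/(Z_in + Z_s) = (208 − j24.4)/(308 − j24.4), |Γ_s| = 0.678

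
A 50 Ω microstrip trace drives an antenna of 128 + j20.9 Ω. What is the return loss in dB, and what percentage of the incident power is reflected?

Γ = (78 + j20.9)/(178 + j20.9), |Γ| = 0.451
RL = −20·log₁₀(0.451) = 6.92 dB
P_refl/P_inc = |Γ|² = 0.203

RL ≈ 6.92 dB; 20.3% of incident power reflected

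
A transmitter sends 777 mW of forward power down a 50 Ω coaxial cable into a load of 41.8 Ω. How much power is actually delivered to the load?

P_delivered ≈ 771 mW

Γ = (41.8 − 50)/(41.8 + 50) = -0.0893
|Γ|² = 0.00798
P_refl = |Γ|²·P_inc = 6.2 mW, P_del = (1 − |Γ|²)·P_inc = 771 mW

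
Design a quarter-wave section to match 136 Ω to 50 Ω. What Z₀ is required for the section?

Z_qwt ≈ 82.5 Ω

Z_qwt = √(Z_0·R_L) = √(50 × 136) = √6800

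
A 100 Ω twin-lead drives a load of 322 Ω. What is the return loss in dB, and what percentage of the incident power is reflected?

RL ≈ 5.58 dB; 27.7% of incident power reflected

Γ = (322 − 100)/(322 + 100) = 0.526
RL = −20·log₁₀(0.526) = 5.58 dB
P_refl/P_inc = |Γ|² = 0.277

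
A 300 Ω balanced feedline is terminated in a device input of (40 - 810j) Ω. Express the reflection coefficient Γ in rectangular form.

Γ ≈ 0.736 − j0.63

Γ = (Z_L − Z_0)/(Z_L + Z_0) = (-260 − j810)/(340 − j810)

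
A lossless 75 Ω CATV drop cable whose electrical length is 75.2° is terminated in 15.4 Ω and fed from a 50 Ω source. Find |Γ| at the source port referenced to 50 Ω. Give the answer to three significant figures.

tan(βl) = 3.78
Z_in = Z_0·(Z_L + jZ_0·tanβl)/(Z_0 + jZ_L·tanβl) = 147 + j170 Ω
Γ_s = (Z_in − Z_s)/(Z_in + Z_s) = (97.1 + j170)/(197 + j170), |Γ_s| = 0.751

|Γ| ≈ 0.751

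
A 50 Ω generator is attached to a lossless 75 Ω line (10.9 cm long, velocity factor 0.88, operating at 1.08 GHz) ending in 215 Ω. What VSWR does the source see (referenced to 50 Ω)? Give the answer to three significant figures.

λ = v/f = 0.88·c / 1.08 GHz = 0.244 m
βl = 2π·l/λ = 2π × 0.446 = 161°
tan(βl) = -0.354
Z_in = Z_0·(Z_L + jZ_0·tanβl)/(Z_0 + jZ_L·tanβl) = 119 + j94.4 Ω
Γ_s = (Z_in − Z_s)/(Z_in + Z_s) = (69.3 + j94.4)/(169 + j94.4), |Γ_s| = 0.604
VSWR = (1 + |Γ_s|)/(1 − |Γ_s|)

VSWR ≈ 4.05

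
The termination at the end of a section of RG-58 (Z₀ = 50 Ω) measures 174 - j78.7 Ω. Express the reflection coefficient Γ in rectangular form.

Γ = (Z_L − Z_0)/(Z_L + Z_0) = (124 − j78.7)/(224 − j78.7)

Γ ≈ 0.603 − j0.14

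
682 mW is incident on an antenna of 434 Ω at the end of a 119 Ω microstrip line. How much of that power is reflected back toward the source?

P_reflected ≈ 221 mW

Γ = (434 − 119)/(434 + 119) = 0.57
|Γ|² = 0.324
P_refl = |Γ|²·P_inc = 221 mW, P_del = (1 − |Γ|²)·P_inc = 461 mW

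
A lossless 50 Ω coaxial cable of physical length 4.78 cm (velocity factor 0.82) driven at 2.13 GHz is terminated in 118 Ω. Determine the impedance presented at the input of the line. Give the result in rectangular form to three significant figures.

Z_in ≈ 53.3 + j45.6 Ω

λ = v/f = 0.82·c / 2.13 GHz = 0.115 m
βl = 2π·l/λ = 2π × 0.414 = 149°
tan(βl) = tan(149°) = -0.601
Z_in = Z_0·(Z_L + jZ_0·tanβl)/(Z_0 + jZ_L·tanβl)
     = 50·(118 − j30)/(50 − j70.9)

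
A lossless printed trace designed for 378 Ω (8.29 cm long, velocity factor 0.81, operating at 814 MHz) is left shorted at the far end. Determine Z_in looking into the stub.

λ = v/f = 0.81·c / 814 MHz = 0.299 m
βl = 2π·l/λ = 2π × 0.278 = 100°
tan(βl) = -5.69
For a shorted stub, Z_in = jZ_0·tan(βl)

Z_in ≈ −j2150 Ω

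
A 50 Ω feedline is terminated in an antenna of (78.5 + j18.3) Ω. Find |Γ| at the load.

|Γ| ≈ 0.261

Γ = (Z_L − Z_0)/(Z_L + Z_0) = (28.5 + j18.3)/(128.5 + j18.3)
|Γ| = 33.9/130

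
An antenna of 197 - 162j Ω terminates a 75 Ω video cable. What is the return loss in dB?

RL ≈ 3.87 dB

Γ = (122 − j162)/(272 − j162), |Γ| = 0.641
RL = −20·log₁₀|Γ| = −20·log₁₀(0.641)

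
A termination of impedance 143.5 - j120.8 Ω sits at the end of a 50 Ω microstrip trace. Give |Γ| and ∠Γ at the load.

Γ ≈ 0.67 ∠ -20.3°

Γ = (Z_L − Z_0)/(Z_L + Z_0) = (93.5 − j120.8)/(193.5 − j120.8)
|Γ| = 153/228 = 0.67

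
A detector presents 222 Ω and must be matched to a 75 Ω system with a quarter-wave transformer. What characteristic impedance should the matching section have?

Z_qwt = √(Z_0·R_L) = √(75 × 222) = √16650

Z_qwt ≈ 129 Ω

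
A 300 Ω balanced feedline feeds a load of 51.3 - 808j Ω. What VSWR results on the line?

VSWR ≈ 48.4

Γ = (Z_L − Z_0)/(Z_L + Z_0) = (-248.7 − j808)/(351.3 − j808)
|Γ| = 845/881 = 0.96
VSWR = (1 + |Γ|)/(1 − |Γ|) = 1.96/0.0405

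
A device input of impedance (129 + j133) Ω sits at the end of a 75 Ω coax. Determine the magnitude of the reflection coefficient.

Γ = (Z_L − Z_0)/(Z_L + Z_0) = (54 + j133)/(204 + j133)
|Γ| = 144/244

|Γ| ≈ 0.589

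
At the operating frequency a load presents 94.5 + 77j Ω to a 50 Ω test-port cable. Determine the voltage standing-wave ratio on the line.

VSWR ≈ 3.38

Γ = (Z_L − Z_0)/(Z_L + Z_0) = (44.5 + j77)/(144.5 + j77)
|Γ| = 88.9/164 = 0.543
VSWR = (1 + |Γ|)/(1 − |Γ|) = 1.54/0.457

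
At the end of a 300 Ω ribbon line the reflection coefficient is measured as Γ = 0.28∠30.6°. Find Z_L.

Z_L ≈ 464 + j143 Ω

Z_L = Z_0·(1 + Γ)/(1 − Γ) = 300·(1.24 + j0.143)/(0.759 − j0.143)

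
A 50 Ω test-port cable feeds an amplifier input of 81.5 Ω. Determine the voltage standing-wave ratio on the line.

Γ = (81.5 − 50)/(81.5 + 50) = 0.24
VSWR = (1 + 0.24)/(1 − 0.24)

VSWR ≈ 1.63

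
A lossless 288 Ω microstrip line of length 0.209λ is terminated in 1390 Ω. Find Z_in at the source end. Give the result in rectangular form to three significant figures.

βl = 2π × 0.209 = 75.2°
tan(βl) = tan(75.2°) = 3.8
Z_in = Z_0·(Z_L + jZ_0·tanβl)/(Z_0 + jZ_L·tanβl)
     = 288·(1390 + j1090)/(288 + j5280)

Z_in ≈ 63.6 − j72.4 Ω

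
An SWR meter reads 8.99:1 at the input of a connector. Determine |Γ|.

|Γ| ≈ 0.8

|Γ| = (S − 1)/(S + 1) = (8.99 − 1)/(8.99 + 1) = 7.99/9.99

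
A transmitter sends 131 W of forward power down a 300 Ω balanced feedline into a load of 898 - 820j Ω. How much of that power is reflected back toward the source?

P_reflected ≈ 64 W

|Γ| = |(598 − j820)/(1198 − j820)| = 0.699
|Γ|² = 0.489
P_refl = |Γ|²·P_inc = 64 W, P_del = (1 − |Γ|²)·P_inc = 67 W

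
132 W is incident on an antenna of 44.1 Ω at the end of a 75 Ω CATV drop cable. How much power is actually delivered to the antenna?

Γ = (44.1 − 75)/(44.1 + 75) = -0.259
|Γ|² = 0.0673
P_refl = |Γ|²·P_inc = 8.89 W, P_del = (1 − |Γ|²)·P_inc = 123 W

P_delivered ≈ 123 W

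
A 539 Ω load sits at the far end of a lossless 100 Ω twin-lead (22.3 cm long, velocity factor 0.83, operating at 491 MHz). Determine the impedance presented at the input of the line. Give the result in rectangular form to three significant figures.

Z_in ≈ 112 + j199 Ω

λ = v/f = 0.83·c / 491 MHz = 0.507 m
βl = 2π·l/λ = 2π × 0.44 = 158°
tan(βl) = tan(158°) = -0.398
Z_in = Z_0·(Z_L + jZ_0·tanβl)/(Z_0 + jZ_L·tanβl)
     = 100·(539 − j39.8)/(100 − j214)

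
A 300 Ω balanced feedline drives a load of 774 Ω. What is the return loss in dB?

Γ = (774 − 300)/(774 + 300) = 0.441
RL = −20·log₁₀|Γ| = −20·log₁₀(0.441)

RL ≈ 7.1 dB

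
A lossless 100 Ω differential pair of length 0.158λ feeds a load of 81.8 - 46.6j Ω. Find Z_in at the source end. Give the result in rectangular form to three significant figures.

Z_in ≈ 60.7 + j17.8 Ω

βl = 2π × 0.158 = 56.9°
tan(βl) = tan(56.9°) = 1.53
Z_in = Z_0·(Z_L + jZ_0·tanβl)/(Z_0 + jZ_L·tanβl)
     = 100·(81.8 + j107)/(171 + j125)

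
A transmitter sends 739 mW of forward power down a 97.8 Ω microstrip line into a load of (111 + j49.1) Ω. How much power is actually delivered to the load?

P_delivered ≈ 697 mW

|Γ| = |(13.2 + j49.1)/(208.8 + j49.1)| = 0.237
|Γ|² = 0.0562
P_refl = |Γ|²·P_inc = 41.5 mW, P_del = (1 − |Γ|²)·P_inc = 697 mW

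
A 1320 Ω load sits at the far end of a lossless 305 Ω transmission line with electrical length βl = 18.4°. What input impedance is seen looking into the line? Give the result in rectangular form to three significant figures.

Z_in ≈ 477 − j585 Ω

tan(βl) = tan(18.4°) = 0.333
Z_in = Z_0·(Z_L + jZ_0·tanβl)/(Z_0 + jZ_L·tanβl)
     = 305·(1320 + j101)/(305 + j439)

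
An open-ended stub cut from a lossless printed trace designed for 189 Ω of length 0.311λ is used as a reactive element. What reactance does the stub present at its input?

βl = 2π × 0.311 = 112°
tan(βl) = -2.48
For an open-ended stub, Z_in = −jZ_0·cot(βl) = −jZ_0/tan(βl)

X_in ≈ 76.2 Ω (inductive)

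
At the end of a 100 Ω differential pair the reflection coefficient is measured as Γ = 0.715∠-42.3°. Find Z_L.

Z_L ≈ 108 − j212 Ω

Z_L = Z_0·(1 + Γ)/(1 − Γ) = 100·(1.53 − j0.481)/(0.471 + j0.481)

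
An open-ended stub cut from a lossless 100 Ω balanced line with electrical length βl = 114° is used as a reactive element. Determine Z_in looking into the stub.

Z_in ≈ +j44.5 Ω

tan(βl) = -2.25
For an open-ended stub, Z_in = −jZ_0·cot(βl) = −jZ_0/tan(βl)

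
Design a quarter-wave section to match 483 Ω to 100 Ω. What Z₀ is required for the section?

Z_qwt ≈ 220 Ω

Z_qwt = √(Z_0·R_L) = √(100 × 483) = √48300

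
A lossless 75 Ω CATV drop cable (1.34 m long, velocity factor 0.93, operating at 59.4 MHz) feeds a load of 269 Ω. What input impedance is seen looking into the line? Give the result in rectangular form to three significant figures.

Z_in ≈ 21.9 + j15.5 Ω

λ = v/f = 0.93·c / 59.4 MHz = 4.7 m
βl = 2π·l/λ = 2π × 0.285 = 103°
tan(βl) = tan(103°) = -4.44
Z_in = Z_0·(Z_L + jZ_0·tanβl)/(Z_0 + jZ_L·tanβl)
     = 75·(269 − j333)/(75 − j1190)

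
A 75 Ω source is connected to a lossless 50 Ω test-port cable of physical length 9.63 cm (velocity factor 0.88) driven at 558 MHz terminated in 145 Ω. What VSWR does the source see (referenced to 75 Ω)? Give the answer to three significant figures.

λ = v/f = 0.88·c / 558 MHz = 0.473 m
βl = 2π·l/λ = 2π × 0.204 = 73.3°
tan(βl) = 3.33
Z_in = Z_0·(Z_L + jZ_0·tanβl)/(Z_0 + jZ_L·tanβl) = 18.6 − j13.1 Ω
Γ_s = (Z_in − Z_s)/(Z_in + Z_s) = (-56.4 − j13.1)/(93.6 − j13.1), |Γ_s| = 0.613
VSWR = (1 + |Γ_s|)/(1 − |Γ_s|)

VSWR ≈ 4.16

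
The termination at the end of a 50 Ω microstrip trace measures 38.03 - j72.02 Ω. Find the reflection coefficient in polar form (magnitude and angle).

Γ ≈ 0.642 ∠ -60.1°

Γ = (Z_L − Z_0)/(Z_L + Z_0) = (-11.97 − j72.02)/(88.03 − j72.02)
|Γ| = 73/114 = 0.642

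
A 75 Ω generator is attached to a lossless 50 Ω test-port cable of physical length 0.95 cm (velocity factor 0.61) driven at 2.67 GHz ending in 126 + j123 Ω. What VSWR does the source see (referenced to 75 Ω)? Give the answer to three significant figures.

λ = v/f = 0.61·c / 2.67 GHz = 0.0685 m
βl = 2π·l/λ = 2π × 0.139 = 49.9°
tan(βl) = 1.19
Z_in = Z_0·(Z_L + jZ_0·tanβl)/(Z_0 + jZ_L·tanβl) = 24 − j57.5 Ω
Γ_s = (Z_in − Z_s)/(Z_in + Z_s) = (-51 − j57.5)/(99 − j57.5), |Γ_s| = 0.671
VSWR = (1 + |Γ_s|)/(1 − |Γ_s|)

VSWR ≈ 5.08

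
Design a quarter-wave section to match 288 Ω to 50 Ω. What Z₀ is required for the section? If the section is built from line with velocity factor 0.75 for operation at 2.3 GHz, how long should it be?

Z_qwt ≈ 120 Ω; length ≈ 2.45 cm

Z_qwt = √(Z_0·R_L) = √(50 × 288) = √14400
λ = 0.75·c/f = 0.0978 m, so l = λ/4 = 0.0245 m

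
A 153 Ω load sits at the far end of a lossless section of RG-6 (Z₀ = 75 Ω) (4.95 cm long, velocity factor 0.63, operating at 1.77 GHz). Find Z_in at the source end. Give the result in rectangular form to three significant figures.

Z_in ≈ 132 + j45.1 Ω

λ = v/f = 0.63·c / 1.77 GHz = 0.107 m
βl = 2π·l/λ = 2π × 0.464 = 167°
tan(βl) = tan(167°) = -0.233
Z_in = Z_0·(Z_L + jZ_0·tanβl)/(Z_0 + jZ_L·tanβl)
     = 75·(153 − j17.5)/(75 − j35.6)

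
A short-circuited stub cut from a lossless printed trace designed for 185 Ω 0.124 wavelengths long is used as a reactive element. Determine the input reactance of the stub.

βl = 2π × 0.124 = 44.6°
tan(βl) = 0.988
For a short-circuited stub, Z_in = jZ_0·tan(βl)

X_in ≈ 183 Ω (inductive)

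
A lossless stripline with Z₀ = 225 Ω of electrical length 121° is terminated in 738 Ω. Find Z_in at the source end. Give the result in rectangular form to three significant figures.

tan(βl) = tan(121°) = -1.66
Z_in = Z_0·(Z_L + jZ_0·tanβl)/(Z_0 + jZ_L·tanβl)
     = 225·(738 − j374)/(225 − j1230)

Z_in ≈ 90.3 + j119 Ω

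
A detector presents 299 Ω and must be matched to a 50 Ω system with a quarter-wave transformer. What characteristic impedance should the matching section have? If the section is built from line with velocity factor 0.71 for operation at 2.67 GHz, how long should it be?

Z_qwt ≈ 122 Ω; length ≈ 1.99 cm

Z_qwt = √(Z_0·R_L) = √(50 × 299) = √14950
λ = 0.71·c/f = 0.0798 m, so l = λ/4 = 0.0199 m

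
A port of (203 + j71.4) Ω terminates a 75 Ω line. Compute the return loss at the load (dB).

RL ≈ 5.84 dB

Γ = (128 + j71.4)/(278 + j71.4), |Γ| = 0.511
RL = −20·log₁₀|Γ| = −20·log₁₀(0.511)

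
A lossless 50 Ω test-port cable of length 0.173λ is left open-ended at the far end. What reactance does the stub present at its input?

βl = 2π × 0.173 = 62.3°
tan(βl) = 1.9
For an open-ended stub, Z_in = −jZ_0·cot(βl) = −jZ_0/tan(βl)

X_in ≈ -26.3 Ω (capacitive)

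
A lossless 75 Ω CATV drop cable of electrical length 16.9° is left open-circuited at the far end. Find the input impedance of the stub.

tan(βl) = 0.304
For an open-circuited stub, Z_in = −jZ_0·cot(βl) = −jZ_0/tan(βl)

Z_in ≈ −j247 Ω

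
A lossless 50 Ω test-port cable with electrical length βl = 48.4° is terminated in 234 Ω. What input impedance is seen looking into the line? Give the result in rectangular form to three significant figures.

Z_in ≈ 18.4 − j40.9 Ω

tan(βl) = tan(48.4°) = 1.13
Z_in = Z_0·(Z_L + jZ_0·tanβl)/(Z_0 + jZ_L·tanβl)
     = 50·(234 + j56.3)/(50 + j264)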